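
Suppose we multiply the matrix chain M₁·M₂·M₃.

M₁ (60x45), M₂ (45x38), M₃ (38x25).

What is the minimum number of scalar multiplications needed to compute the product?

110250

Order (M₁·(M₂·M₃)): (M₂·M₃): 45×38 by 38×25 → 45×25, cost 45·38·25 = 42750; (M₁·(M₂·M₃)): 60×45 by 45×25 → 60×25, cost 60·45·25 = 67500; cumulative 110250. Total 110250.
Order ((M₁·M₂)·M₃): (M₁·M₂): 60×45 by 45×38 → 60×38, cost 60·45·38 = 102600; ((M₁·M₂)·M₃): 60×38 by 38×25 → 60×25, cost 60·38·25 = 57000; cumulative 159600. Total 159600.
Minimum: 110250.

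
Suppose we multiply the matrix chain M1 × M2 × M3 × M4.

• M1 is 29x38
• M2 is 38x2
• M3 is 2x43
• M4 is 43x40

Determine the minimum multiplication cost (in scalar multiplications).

7964

Adjacent pairs: M1M2 = 29·38·2 = 2204; M2M3 = 38·2·43 = 3268; M3M4 = 2·43·40 = 3440.
Length 3: M1..M3: k=1: 0+3268+29·38·43=50654; k=2: 2204+0+29·2·43=4698 → min 4698 | M2..M4: k=2: 0+3440+38·2·40=6480; k=3: 3268+0+38·43·40=68628 → min 6480.
Length 4: M1..M4: k=1: 0+6480+29·38·40=50560; k=2: 2204+3440+29·2·40=7964; k=3: 4698+0+29·43·40=54578 → min 7964.
Optimal order: ((M1 × M2) × (M3 × M4)) with cost 7964.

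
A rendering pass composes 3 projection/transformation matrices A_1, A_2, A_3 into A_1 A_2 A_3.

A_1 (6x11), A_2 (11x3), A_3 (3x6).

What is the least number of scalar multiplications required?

Order (A_1 (A_2 A_3)): (A_2 A_3): 11×3 by 3×6 → 11×6, cost 11·3·6 = 198; (A_1 (A_2 A_3)): 6×11 by 11×6 → 6×6, cost 6·11·6 = 396; cumulative 594. Total 594.
Order ((A_1 A_2) A_3): (A_1 A_2): 6×11 by 11×3 → 6×3, cost 6·11·3 = 198; ((A_1 A_2) A_3): 6×3 by 3×6 → 6×6, cost 6·3·6 = 108; cumulative 306. Total 306.
Minimum: 306.

306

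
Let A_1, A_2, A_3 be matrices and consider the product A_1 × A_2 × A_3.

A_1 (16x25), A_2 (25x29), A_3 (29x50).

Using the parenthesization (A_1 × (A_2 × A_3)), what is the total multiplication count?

(A_2 × A_3): 25×29 by 29×50 → 25×50, cost 25·29·50 = 36250
(A_1 × (A_2 × A_3)): 16×25 by 25×50 → 16×50, cost 16·25·50 = 20000; cumulative 56250
Total: 56250 scalar multiplications.

56250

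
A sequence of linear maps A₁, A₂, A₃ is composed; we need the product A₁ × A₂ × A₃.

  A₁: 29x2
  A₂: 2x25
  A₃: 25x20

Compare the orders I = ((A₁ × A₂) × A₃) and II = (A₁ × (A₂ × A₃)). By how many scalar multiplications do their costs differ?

Order I = ((A₁ × A₂) × A₃): (A₁ × A₂): 29×2 by 2×25 → 29×25, cost 29·2·25 = 1450; ((A₁ × A₂) × A₃): 29×25 by 25×20 → 29×20, cost 29·25·20 = 14500; cumulative 15950. Total 15950.
Order II = (A₁ × (A₂ × A₃)): (A₂ × A₃): 2×25 by 25×20 → 2×20, cost 2·25·20 = 1000; (A₁ × (A₂ × A₃)): 29×2 by 2×20 → 29×20, cost 29·2·20 = 1160; cumulative 2160. Total 2160.
Difference: |15950 − 2160| = 13790.

13790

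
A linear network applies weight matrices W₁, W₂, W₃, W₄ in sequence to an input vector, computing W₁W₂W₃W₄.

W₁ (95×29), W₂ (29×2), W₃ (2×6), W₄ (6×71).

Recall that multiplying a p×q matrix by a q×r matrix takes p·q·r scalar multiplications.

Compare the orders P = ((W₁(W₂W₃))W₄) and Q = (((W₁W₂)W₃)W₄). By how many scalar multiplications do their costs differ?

Order P = ((W₁(W₂W₃))W₄): (W₂W₃): 29×2 by 2×6 → 29×6, cost 29·2·6 = 348; (W₁(W₂W₃)): 95×29 by 29×6 → 95×6, cost 95·29·6 = 16530; cumulative 16878; ((W₁(W₂W₃))W₄): 95×6 by 6×71 → 95×71, cost 95·6·71 = 40470; cumulative 57348. Total 57348.
Order Q = (((W₁W₂)W₃)W₄): (W₁W₂): 95×29 by 29×2 → 95×2, cost 95·29·2 = 5510; ((W₁W₂)W₃): 95×2 by 2×6 → 95×6, cost 95·2·6 = 1140; cumulative 6650; (((W₁W₂)W₃)W₄): 95×6 by 6×71 → 95×71, cost 95·6·71 = 40470; cumulative 47120. Total 47120.
Difference: |57348 − 47120| = 10228.

10228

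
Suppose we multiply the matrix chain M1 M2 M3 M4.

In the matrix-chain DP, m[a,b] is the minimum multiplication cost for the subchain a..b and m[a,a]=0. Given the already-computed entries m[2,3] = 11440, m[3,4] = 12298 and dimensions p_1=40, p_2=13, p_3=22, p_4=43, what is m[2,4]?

34658

m[2,4] = min over k∈[2,3] of m[2,k]+m[k+1,4]+p_{1}·p_k·p_{4}.
k=2: 0 + 12298 + 40·13·43 = 34658; k=3: 11440 + 0 + 40·22·43 = 49280.
Minimum: 34658 at k=2.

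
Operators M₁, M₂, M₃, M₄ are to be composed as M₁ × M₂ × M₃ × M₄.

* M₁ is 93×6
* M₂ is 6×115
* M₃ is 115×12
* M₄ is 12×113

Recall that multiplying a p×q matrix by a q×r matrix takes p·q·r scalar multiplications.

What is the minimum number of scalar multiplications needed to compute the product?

Adjacent pairs: M₁M₂ = 93·6·115 = 64170; M₂M₃ = 6·115·12 = 8280; M₃M₄ = 115·12·113 = 155940.
Length 3: M₁..M₃: k=1: 0+8280+93·6·12=14976; k=2: 64170+0+93·115·12=192510 → min 14976 | M₂..M₄: k=2: 0+155940+6·115·113=233910; k=3: 8280+0+6·12·113=16416 → min 16416.
Length 4: M₁..M₄: k=1: 0+16416+93·6·113=79470; k=2: 64170+155940+93·115·113=1428645; k=3: 14976+0+93·12·113=141084 → min 79470.
Optimal order: (M₁ × ((M₂ × M₃) × M₄)) with cost 79470.

79470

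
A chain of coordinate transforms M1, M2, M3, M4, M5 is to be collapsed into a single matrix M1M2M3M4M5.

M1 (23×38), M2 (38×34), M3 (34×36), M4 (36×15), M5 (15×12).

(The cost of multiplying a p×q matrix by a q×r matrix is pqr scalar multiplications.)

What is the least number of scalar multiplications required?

47160

Adjacent pairs: M1M2 = 23·38·34 = 29716; M2M3 = 38·34·36 = 46512; M3M4 = 34·36·15 = 18360; M4M5 = 36·15·12 = 6480.
Length 3: M1..M3: k=1: 0+46512+23·38·36=77976; k=2: 29716+0+23·34·36=57868 → min 57868 | M2..M4: k=2: 0+18360+38·34·15=37740; k=3: 46512+0+38·36·15=67032 → min 37740 | M3..M5: k=3: 0+6480+34·36·12=21168; k=4: 18360+0+34·15·12=24480 → min 21168.
Length 4: M1..M4: k=1: 0+37740+23·38·15=50850; k=2: 29716+18360+23·34·15=59806; k=3: 57868+0+23·36·15=70288 → min 50850 | M2..M5: k=2: 0+21168+38·34·12=36672; k=3: 46512+6480+38·36·12=69408; k=4: 37740+0+38·15·12=44580 → min 36672.
Length 5: M1..M5: k=1: 0+36672+23·38·12=47160; k=2: 29716+21168+23·34·12=60268; k=3: 57868+6480+23·36·12=74284; k=4: 50850+0+23·15·12=54990 → min 47160.
Optimal order: (M1(M2(M3(M4M5)))) with cost 47160.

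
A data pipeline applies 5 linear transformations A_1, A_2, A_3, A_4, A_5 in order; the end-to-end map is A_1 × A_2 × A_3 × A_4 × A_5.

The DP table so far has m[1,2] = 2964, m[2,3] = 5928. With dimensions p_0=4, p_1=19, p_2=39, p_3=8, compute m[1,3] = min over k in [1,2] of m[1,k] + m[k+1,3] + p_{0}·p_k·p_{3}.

m[1,3] = min over k∈[1,2] of m[1,k]+m[k+1,3]+p_{0}·p_k·p_{3}.
k=1: 0 + 5928 + 4·19·8 = 6536; k=2: 2964 + 0 + 4·39·8 = 4212.
Minimum: 4212 at k=2.

4212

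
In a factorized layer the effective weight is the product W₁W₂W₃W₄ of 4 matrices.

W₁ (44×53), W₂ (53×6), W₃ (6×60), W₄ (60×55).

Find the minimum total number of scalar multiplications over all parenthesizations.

48312

Adjacent pairs: W₁W₂ = 44·53·6 = 13992; W₂W₃ = 53·6·60 = 19080; W₃W₄ = 6·60·55 = 19800.
Length 3: W₁..W₃: k=1: 0+19080+44·53·60=159000; k=2: 13992+0+44·6·60=29832 → min 29832 | W₂..W₄: k=2: 0+19800+53·6·55=37290; k=3: 19080+0+53·60·55=193980 → min 37290.
Length 4: W₁..W₄: k=1: 0+37290+44·53·55=165550; k=2: 13992+19800+44·6·55=48312; k=3: 29832+0+44·60·55=175032 → min 48312.
Optimal order: ((W₁W₂)(W₃W₄)) with cost 48312.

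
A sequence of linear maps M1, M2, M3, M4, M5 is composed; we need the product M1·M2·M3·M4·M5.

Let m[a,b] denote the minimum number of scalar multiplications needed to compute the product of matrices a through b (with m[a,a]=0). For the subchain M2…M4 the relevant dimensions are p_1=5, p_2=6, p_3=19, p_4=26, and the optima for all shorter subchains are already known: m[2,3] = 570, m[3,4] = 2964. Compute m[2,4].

3040

m[2,4] = min over k∈[2,3] of m[2,k]+m[k+1,4]+p_{1}·p_k·p_{4}.
k=2: 0 + 2964 + 5·6·26 = 3744; k=3: 570 + 0 + 5·19·26 = 3040.
Minimum: 3040 at k=3.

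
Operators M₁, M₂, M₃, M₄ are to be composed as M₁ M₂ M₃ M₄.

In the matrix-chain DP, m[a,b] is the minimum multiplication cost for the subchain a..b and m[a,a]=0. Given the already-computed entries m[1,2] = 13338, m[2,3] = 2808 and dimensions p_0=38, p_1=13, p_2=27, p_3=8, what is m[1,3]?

6760

m[1,3] = min over k∈[1,2] of m[1,k]+m[k+1,3]+p_{0}·p_k·p_{3}.
k=1: 0 + 2808 + 38·13·8 = 6760; k=2: 13338 + 0 + 38·27·8 = 21546.
Minimum: 6760 at k=1.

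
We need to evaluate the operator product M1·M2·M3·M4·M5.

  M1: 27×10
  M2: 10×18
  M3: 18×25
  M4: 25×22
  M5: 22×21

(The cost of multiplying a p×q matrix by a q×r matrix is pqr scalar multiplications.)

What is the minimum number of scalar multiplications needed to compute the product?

Adjacent pairs: M1M2 = 27·10·18 = 4860; M2M3 = 10·18·25 = 4500; M3M4 = 18·25·22 = 9900; M4M5 = 25·22·21 = 11550.
Length 3: M1..M3: k=1: 0+4500+27·10·25=11250; k=2: 4860+0+27·18·25=17010 → min 11250 | M2..M4: k=2: 0+9900+10·18·22=13860; k=3: 4500+0+10·25·22=10000 → min 10000 | M3..M5: k=3: 0+11550+18·25·21=21000; k=4: 9900+0+18·22·21=18216 → min 18216.
Length 4: M1..M4: k=1: 0+10000+27·10·22=15940; k=2: 4860+9900+27·18·22=25452; k=3: 11250+0+27·25·22=26100 → min 15940 | M2..M5: k=2: 0+18216+10·18·21=21996; k=3: 4500+11550+10·25·21=21300; k=4: 10000+0+10·22·21=14620 → min 14620.
Length 5: M1..M5: k=1: 0+14620+27·10·21=20290; k=2: 4860+18216+27·18·21=33282; k=3: 11250+11550+27·25·21=36975; k=4: 15940+0+27·22·21=28414 → min 20290.
Optimal order: (M1·(((M2·M3)·M4)·M5)) with cost 20290.

20290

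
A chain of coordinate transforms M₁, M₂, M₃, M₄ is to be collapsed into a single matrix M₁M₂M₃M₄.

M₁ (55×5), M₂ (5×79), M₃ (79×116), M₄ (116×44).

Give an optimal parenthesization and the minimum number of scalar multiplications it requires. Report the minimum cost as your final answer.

83440

Adjacent pairs: M₁M₂ = 55·5·79 = 21725; M₂M₃ = 5·79·116 = 45820; M₃M₄ = 79·116·44 = 403216.
Length 3: M₁..M₃: k=1: 0+45820+55·5·116=77720; k=2: 21725+0+55·79·116=525745 → min 77720 | M₂..M₄: k=2: 0+403216+5·79·44=420596; k=3: 45820+0+5·116·44=71340 → min 71340.
Length 4: M₁..M₄: k=1: 0+71340+55·5·44=83440; k=2: 21725+403216+55·79·44=616121; k=3: 77720+0+55·116·44=358440 → min 83440.
Optimal parenthesization: (M₁((M₂M₃)M₄)) with cost 83440.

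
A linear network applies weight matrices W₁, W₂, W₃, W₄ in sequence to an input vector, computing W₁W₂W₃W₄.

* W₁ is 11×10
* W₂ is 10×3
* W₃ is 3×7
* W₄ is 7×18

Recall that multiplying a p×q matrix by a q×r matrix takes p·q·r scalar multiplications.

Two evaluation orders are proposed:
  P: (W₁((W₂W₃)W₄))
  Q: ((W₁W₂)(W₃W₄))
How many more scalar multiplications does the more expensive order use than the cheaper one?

Order P = (W₁((W₂W₃)W₄)): (W₂W₃): 10×3 by 3×7 → 10×7, cost 10·3·7 = 210; ((W₂W₃)W₄): 10×7 by 7×18 → 10×18, cost 10·7·18 = 1260; cumulative 1470; (W₁((W₂W₃)W₄)): 11×10 by 10×18 → 11×18, cost 11·10·18 = 1980; cumulative 3450. Total 3450.
Order Q = ((W₁W₂)(W₃W₄)): (W₁W₂): 11×10 by 10×3 → 11×3, cost 11·10·3 = 330; (W₃W₄): 3×7 by 7×18 → 3×18, cost 3·7·18 = 378; ((W₁W₂)(W₃W₄)): 11×3 by 3×18 → 11×18, cost 11·3·18 = 594; cumulative 1302. Total 1302.
Difference: |3450 − 1302| = 2148.

2148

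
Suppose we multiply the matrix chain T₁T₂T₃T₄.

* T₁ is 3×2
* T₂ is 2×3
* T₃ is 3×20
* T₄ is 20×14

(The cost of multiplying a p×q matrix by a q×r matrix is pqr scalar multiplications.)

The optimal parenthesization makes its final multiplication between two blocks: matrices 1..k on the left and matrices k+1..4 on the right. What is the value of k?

Adjacent pairs: T₁T₂ = 3·2·3 = 18; T₂T₃ = 2·3·20 = 120; T₃T₄ = 3·20·14 = 840.
Length 3: T₁..T₃: k=1: 0+120+3·2·20=240; k=2: 18+0+3·3·20=198 → min 198 | T₂..T₄: k=2: 0+840+2·3·14=924; k=3: 120+0+2·20·14=680 → min 680.
Top-level splits: k=1: (T₁..T₁)·(T₂..T₄) → 0+680+3·2·14 = 764; k=2: (T₁..T₂)·(T₃..T₄) → 18+840+3·3·14 = 984; k=3: (T₁..T₃)·(T₄..T₄) → 198+0+3·20·14 = 1038.
Best split is after T₁, i.e. k = 1.

1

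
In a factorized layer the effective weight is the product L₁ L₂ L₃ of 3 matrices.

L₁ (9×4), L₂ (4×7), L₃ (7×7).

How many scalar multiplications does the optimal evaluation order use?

Order (L₁ (L₂ L₃)): (L₂ L₃): 4×7 by 7×7 → 4×7, cost 4·7·7 = 196; (L₁ (L₂ L₃)): 9×4 by 4×7 → 9×7, cost 9·4·7 = 252; cumulative 448. Total 448.
Order ((L₁ L₂) L₃): (L₁ L₂): 9×4 by 4×7 → 9×7, cost 9·4·7 = 252; ((L₁ L₂) L₃): 9×7 by 7×7 → 9×7, cost 9·7·7 = 441; cumulative 693. Total 693.
Minimum: 448.

448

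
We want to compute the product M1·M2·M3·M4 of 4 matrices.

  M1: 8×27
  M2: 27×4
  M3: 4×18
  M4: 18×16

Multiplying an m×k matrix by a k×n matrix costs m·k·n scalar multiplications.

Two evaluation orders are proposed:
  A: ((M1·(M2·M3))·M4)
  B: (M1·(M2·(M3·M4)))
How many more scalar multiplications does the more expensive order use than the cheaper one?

Order A = ((M1·(M2·M3))·M4): (M2·M3): 27×4 by 4×18 → 27×18, cost 27·4·18 = 1944; (M1·(M2·M3)): 8×27 by 27×18 → 8×18, cost 8·27·18 = 3888; cumulative 5832; ((M1·(M2·M3))·M4): 8×18 by 18×16 → 8×16, cost 8·18·16 = 2304; cumulative 8136. Total 8136.
Order B = (M1·(M2·(M3·M4))): (M3·M4): 4×18 by 18×16 → 4×16, cost 4·18·16 = 1152; (M2·(M3·M4)): 27×4 by 4×16 → 27×16, cost 27·4·16 = 1728; cumulative 2880; (M1·(M2·(M3·M4))): 8×27 by 27×16 → 8×16, cost 8·27·16 = 3456; cumulative 6336. Total 6336.
Difference: |8136 − 6336| = 1800.

1800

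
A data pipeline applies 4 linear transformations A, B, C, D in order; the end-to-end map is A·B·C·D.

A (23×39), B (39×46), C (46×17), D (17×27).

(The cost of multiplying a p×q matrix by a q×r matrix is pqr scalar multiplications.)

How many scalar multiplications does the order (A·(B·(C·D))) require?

93771

(C·D): 46×17 by 17×27 → 46×27, cost 46·17·27 = 21114
(B·(C·D)): 39×46 by 46×27 → 39×27, cost 39·46·27 = 48438; cumulative 69552
(A·(B·(C·D))): 23×39 by 39×27 → 23×27, cost 23·39·27 = 24219; cumulative 93771
Total: 93771 scalar multiplications.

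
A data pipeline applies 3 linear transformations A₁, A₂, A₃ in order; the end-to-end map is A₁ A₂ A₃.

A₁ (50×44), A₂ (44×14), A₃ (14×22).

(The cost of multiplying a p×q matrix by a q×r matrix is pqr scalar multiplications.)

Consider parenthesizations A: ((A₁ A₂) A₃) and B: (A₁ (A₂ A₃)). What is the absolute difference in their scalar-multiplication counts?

Order A = ((A₁ A₂) A₃): (A₁ A₂): 50×44 by 44×14 → 50×14, cost 50·44·14 = 30800; ((A₁ A₂) A₃): 50×14 by 14×22 → 50×22, cost 50·14·22 = 15400; cumulative 46200. Total 46200.
Order B = (A₁ (A₂ A₃)): (A₂ A₃): 44×14 by 14×22 → 44×22, cost 44·14·22 = 13552; (A₁ (A₂ A₃)): 50×44 by 44×22 → 50×22, cost 50·44·22 = 48400; cumulative 61952. Total 61952.
Difference: |46200 − 61952| = 15752.

15752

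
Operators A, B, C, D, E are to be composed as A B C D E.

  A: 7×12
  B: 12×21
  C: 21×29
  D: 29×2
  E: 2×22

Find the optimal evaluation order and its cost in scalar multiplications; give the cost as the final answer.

Adjacent pairs: AB = 7·12·21 = 1764; BC = 12·21·29 = 7308; CD = 21·29·2 = 1218; DE = 29·2·22 = 1276.
Length 3: A..C: k=1: 0+7308+7·12·29=9744; k=2: 1764+0+7·21·29=6027 → min 6027 | B..D: k=2: 0+1218+12·21·2=1722; k=3: 7308+0+12·29·2=8004 → min 1722 | C..E: k=3: 0+1276+21·29·22=14674; k=4: 1218+0+21·2·22=2142 → min 2142.
Length 4: A..D: k=1: 0+1722+7·12·2=1890; k=2: 1764+1218+7·21·2=3276; k=3: 6027+0+7·29·2=6433 → min 1890 | B..E: k=2: 0+2142+12·21·22=7686; k=3: 7308+1276+12·29·22=16240; k=4: 1722+0+12·2·22=2250 → min 2250.
Length 5: A..E: k=1: 0+2250+7·12·22=4098; k=2: 1764+2142+7·21·22=7140; k=3: 6027+1276+7·29·22=11769; k=4: 1890+0+7·2·22=2198 → min 2198.
Optimal parenthesization: ((A (B (C D))) E) with cost 2198.

2198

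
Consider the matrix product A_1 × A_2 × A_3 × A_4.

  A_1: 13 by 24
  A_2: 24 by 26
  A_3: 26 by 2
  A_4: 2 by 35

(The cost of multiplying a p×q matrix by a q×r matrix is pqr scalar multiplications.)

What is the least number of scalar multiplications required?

2782

Adjacent pairs: A_1A_2 = 13·24·26 = 8112; A_2A_3 = 24·26·2 = 1248; A_3A_4 = 26·2·35 = 1820.
Length 3: A_1..A_3: k=1: 0+1248+13·24·2=1872; k=2: 8112+0+13·26·2=8788 → min 1872 | A_2..A_4: k=2: 0+1820+24·26·35=23660; k=3: 1248+0+24·2·35=2928 → min 2928.
Length 4: A_1..A_4: k=1: 0+2928+13·24·35=13848; k=2: 8112+1820+13·26·35=21762; k=3: 1872+0+13·2·35=2782 → min 2782.
Optimal order: ((A_1 × (A_2 × A_3)) × A_4) with cost 2782.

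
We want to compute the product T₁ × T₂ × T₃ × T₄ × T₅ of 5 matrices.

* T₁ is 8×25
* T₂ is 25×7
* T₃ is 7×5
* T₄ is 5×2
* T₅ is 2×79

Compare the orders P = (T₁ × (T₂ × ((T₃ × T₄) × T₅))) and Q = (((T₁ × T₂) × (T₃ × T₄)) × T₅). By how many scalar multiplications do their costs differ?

27955

Order P = (T₁ × (T₂ × ((T₃ × T₄) × T₅))): (T₃ × T₄): 7×5 by 5×2 → 7×2, cost 7·5·2 = 70; ((T₃ × T₄) × T₅): 7×2 by 2×79 → 7×79, cost 7·2·79 = 1106; cumulative 1176; (T₂ × ((T₃ × T₄) × T₅)): 25×7 by 7×79 → 25×79, cost 25·7·79 = 13825; cumulative 15001; (T₁ × (T₂ × ((T₃ × T₄) × T₅))): 8×25 by 25×79 → 8×79, cost 8·25·79 = 15800; cumulative 30801. Total 30801.
Order Q = (((T₁ × T₂) × (T₃ × T₄)) × T₅): (T₁ × T₂): 8×25 by 25×7 → 8×7, cost 8·25·7 = 1400; (T₃ × T₄): 7×5 by 5×2 → 7×2, cost 7·5·2 = 70; ((T₁ × T₂) × (T₃ × T₄)): 8×7 by 7×2 → 8×2, cost 8·7·2 = 112; cumulative 1582; (((T₁ × T₂) × (T₃ × T₄)) × T₅): 8×2 by 2×79 → 8×79, cost 8·2·79 = 1264; cumulative 2846. Total 2846.
Difference: |30801 − 2846| = 27955.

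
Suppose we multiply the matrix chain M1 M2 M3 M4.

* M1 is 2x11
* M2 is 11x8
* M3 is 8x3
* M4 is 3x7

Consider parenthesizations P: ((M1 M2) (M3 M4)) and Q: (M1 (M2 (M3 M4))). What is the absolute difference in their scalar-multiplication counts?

Order P = ((M1 M2) (M3 M4)): (M1 M2): 2×11 by 11×8 → 2×8, cost 2·11·8 = 176; (M3 M4): 8×3 by 3×7 → 8×7, cost 8·3·7 = 168; ((M1 M2) (M3 M4)): 2×8 by 8×7 → 2×7, cost 2·8·7 = 112; cumulative 456. Total 456.
Order Q = (M1 (M2 (M3 M4))): (M3 M4): 8×3 by 3×7 → 8×7, cost 8·3·7 = 168; (M2 (M3 M4)): 11×8 by 8×7 → 11×7, cost 11·8·7 = 616; cumulative 784; (M1 (M2 (M3 M4))): 2×11 by 11×7 → 2×7, cost 2·11·7 = 154; cumulative 938. Total 938.
Difference: |456 − 938| = 482.

482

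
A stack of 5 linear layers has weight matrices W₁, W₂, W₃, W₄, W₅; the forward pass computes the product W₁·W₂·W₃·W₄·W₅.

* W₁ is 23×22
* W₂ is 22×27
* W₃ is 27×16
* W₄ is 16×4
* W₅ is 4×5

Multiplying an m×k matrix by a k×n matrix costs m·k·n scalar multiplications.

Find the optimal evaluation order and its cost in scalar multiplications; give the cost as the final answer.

6588

Adjacent pairs: W₁W₂ = 23·22·27 = 13662; W₂W₃ = 22·27·16 = 9504; W₃W₄ = 27·16·4 = 1728; W₄W₅ = 16·4·5 = 320.
Length 3: W₁..W₃: k=1: 0+9504+23·22·16=17600; k=2: 13662+0+23·27·16=23598 → min 17600 | W₂..W₄: k=2: 0+1728+22·27·4=4104; k=3: 9504+0+22·16·4=10912 → min 4104 | W₃..W₅: k=3: 0+320+27·16·5=2480; k=4: 1728+0+27·4·5=2268 → min 2268.
Length 4: W₁..W₄: k=1: 0+4104+23·22·4=6128; k=2: 13662+1728+23·27·4=17874; k=3: 17600+0+23·16·4=19072 → min 6128 | W₂..W₅: k=2: 0+2268+22·27·5=5238; k=3: 9504+320+22·16·5=11584; k=4: 4104+0+22·4·5=4544 → min 4544.
Length 5: W₁..W₅: k=1: 0+4544+23·22·5=7074; k=2: 13662+2268+23·27·5=19035; k=3: 17600+320+23·16·5=19760; k=4: 6128+0+23·4·5=6588 → min 6588.
Optimal parenthesization: ((W₁·(W₂·(W₃·W₄)))·W₅) with cost 6588.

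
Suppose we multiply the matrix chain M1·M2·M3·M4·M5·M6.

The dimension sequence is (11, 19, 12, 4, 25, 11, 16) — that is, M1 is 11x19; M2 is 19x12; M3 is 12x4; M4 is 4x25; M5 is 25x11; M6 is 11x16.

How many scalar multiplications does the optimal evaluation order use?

4256

Adjacent pairs: M1M2 = 11·19·12 = 2508; M2M3 = 19·12·4 = 912; M3M4 = 12·4·25 = 1200; M4M5 = 4·25·11 = 1100; M5M6 = 25·11·16 = 4400.
Length 3: M1..M3: k=1: 0+912+11·19·4=1748; k=2: 2508+0+11·12·4=3036 → min 1748 | M2..M4: k=2: 0+1200+19·12·25=6900; k=3: 912+0+19·4·25=2812 → min 2812 | M3..M5: k=3: 0+1100+12·4·11=1628; k=4: 1200+0+12·25·11=4500 → min 1628 | M4..M6: k=4: 0+4400+4·25·16=6000; k=5: 1100+0+4·11·16=1804 → min 1804.
Length 4: M1..M4: k=1: 0+2812+11·19·25=8037; k=2: 2508+1200+11·12·25=7008; k=3: 1748+0+11·4·25=2848 → min 2848 | M2..M5: k=2: 0+1628+19·12·11=4136; k=3: 912+1100+19·4·11=2848; k=4: 2812+0+19·25·11=8037 → min 2848 | M3..M6: k=3: 0+1804+12·4·16=2572; k=4: 1200+4400+12·25·16=10400; k=5: 1628+0+12·11·16=3740 → min 2572.
Length 5: M1..M5: k=1: 0+2848+11·19·11=5147; k=2: 2508+1628+11·12·11=5588; k=3: 1748+1100+11·4·11=3332; k=4: 2848+0+11·25·11=5873 → min 3332 | M2..M6: k=2: 0+2572+19·12·16=6220; k=3: 912+1804+19·4·16=3932; k=4: 2812+4400+19·25·16=14812; k=5: 2848+0+19·11·16=6192 → min 3932.
Length 6: M1..M6: k=1: 0+3932+11·19·16=7276; k=2: 2508+2572+11·12·16=7192; k=3: 1748+1804+11·4·16=4256; k=4: 2848+4400+11·25·16=11648; k=5: 3332+0+11·11·16=5268 → min 4256.
Optimal order: ((M1·(M2·M3))·((M4·M5)·M6)) with cost 4256.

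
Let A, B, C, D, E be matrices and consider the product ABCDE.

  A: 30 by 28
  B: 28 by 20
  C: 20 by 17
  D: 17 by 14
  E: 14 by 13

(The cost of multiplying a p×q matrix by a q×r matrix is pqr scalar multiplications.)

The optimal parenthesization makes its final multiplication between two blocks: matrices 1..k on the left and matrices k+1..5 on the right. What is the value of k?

Adjacent pairs: AB = 30·28·20 = 16800; BC = 28·20·17 = 9520; CD = 20·17·14 = 4760; DE = 17·14·13 = 3094.
Length 3: A..C: k=1: 0+9520+30·28·17=23800; k=2: 16800+0+30·20·17=27000 → min 23800 | B..D: k=2: 0+4760+28·20·14=12600; k=3: 9520+0+28·17·14=16184 → min 12600 | C..E: k=3: 0+3094+20·17·13=7514; k=4: 4760+0+20·14·13=8400 → min 7514.
Length 4: A..D: k=1: 0+12600+30·28·14=24360; k=2: 16800+4760+30·20·14=29960; k=3: 23800+0+30·17·14=30940 → min 24360 | B..E: k=2: 0+7514+28·20·13=14794; k=3: 9520+3094+28·17·13=18802; k=4: 12600+0+28·14·13=17696 → min 14794.
Top-level splits: k=1: (A..A)·(B..E) → 0+14794+30·28·13 = 25714; k=2: (A..B)·(C..E) → 16800+7514+30·20·13 = 32114; k=3: (A..C)·(D..E) → 23800+3094+30·17·13 = 33524; k=4: (A..D)·(E..E) → 24360+0+30·14·13 = 29820.
Best split is after A, i.e. k = 1.

1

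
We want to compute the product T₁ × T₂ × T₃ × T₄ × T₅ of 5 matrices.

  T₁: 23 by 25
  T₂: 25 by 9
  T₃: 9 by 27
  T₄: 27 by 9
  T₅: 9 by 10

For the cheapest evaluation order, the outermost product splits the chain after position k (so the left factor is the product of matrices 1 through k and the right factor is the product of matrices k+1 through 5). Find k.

2

Adjacent pairs: T₁T₂ = 23·25·9 = 5175; T₂T₃ = 25·9·27 = 6075; T₃T₄ = 9·27·9 = 2187; T₄T₅ = 27·9·10 = 2430.
Length 3: T₁..T₃: k=1: 0+6075+23·25·27=21600; k=2: 5175+0+23·9·27=10764 → min 10764 | T₂..T₄: k=2: 0+2187+25·9·9=4212; k=3: 6075+0+25·27·9=12150 → min 4212 | T₃..T₅: k=3: 0+2430+9·27·10=4860; k=4: 2187+0+9·9·10=2997 → min 2997.
Length 4: T₁..T₄: k=1: 0+4212+23·25·9=9387; k=2: 5175+2187+23·9·9=9225; k=3: 10764+0+23·27·9=16353 → min 9225 | T₂..T₅: k=2: 0+2997+25·9·10=5247; k=3: 6075+2430+25·27·10=15255; k=4: 4212+0+25·9·10=6462 → min 5247.
Top-level splits: k=1: (T₁..T₁)·(T₂..T₅) → 0+5247+23·25·10 = 10997; k=2: (T₁..T₂)·(T₃..T₅) → 5175+2997+23·9·10 = 10242; k=3: (T₁..T₃)·(T₄..T₅) → 10764+2430+23·27·10 = 19404; k=4: (T₁..T₄)·(T₅..T₅) → 9225+0+23·9·10 = 11295.
Best split is after T₂, i.e. k = 2.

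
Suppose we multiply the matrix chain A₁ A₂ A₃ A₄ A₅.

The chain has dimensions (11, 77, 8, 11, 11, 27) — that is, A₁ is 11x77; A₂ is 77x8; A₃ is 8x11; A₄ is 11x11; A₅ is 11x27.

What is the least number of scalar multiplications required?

Adjacent pairs: A₁A₂ = 11·77·8 = 6776; A₂A₃ = 77·8·11 = 6776; A₃A₄ = 8·11·11 = 968; A₄A₅ = 11·11·27 = 3267.
Length 3: A₁..A₃: k=1: 0+6776+11·77·11=16093; k=2: 6776+0+11·8·11=7744 → min 7744 | A₂..A₄: k=2: 0+968+77·8·11=7744; k=3: 6776+0+77·11·11=16093 → min 7744 | A₃..A₅: k=3: 0+3267+8·11·27=5643; k=4: 968+0+8·11·27=3344 → min 3344.
Length 4: A₁..A₄: k=1: 0+7744+11·77·11=17061; k=2: 6776+968+11·8·11=8712; k=3: 7744+0+11·11·11=9075 → min 8712 | A₂..A₅: k=2: 0+3344+77·8·27=19976; k=3: 6776+3267+77·11·27=32912; k=4: 7744+0+77·11·27=30613 → min 19976.
Length 5: A₁..A₅: k=1: 0+19976+11·77·27=42845; k=2: 6776+3344+11·8·27=12496; k=3: 7744+3267+11·11·27=14278; k=4: 8712+0+11·11·27=11979 → min 11979.
Optimal order: (((A₁ A₂) (A₃ A₄)) A₅) with cost 11979.

11979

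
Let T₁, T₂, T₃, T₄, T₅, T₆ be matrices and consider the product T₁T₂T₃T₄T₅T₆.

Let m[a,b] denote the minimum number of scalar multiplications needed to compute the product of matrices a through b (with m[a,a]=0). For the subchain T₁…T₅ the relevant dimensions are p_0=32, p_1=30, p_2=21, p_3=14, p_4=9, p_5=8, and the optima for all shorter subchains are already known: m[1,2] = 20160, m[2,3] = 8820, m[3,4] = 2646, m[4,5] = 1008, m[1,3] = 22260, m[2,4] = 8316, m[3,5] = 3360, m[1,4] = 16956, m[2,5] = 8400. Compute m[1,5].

16080

m[1,5] = min over k∈[1,4] of m[1,k]+m[k+1,5]+p_{0}·p_k·p_{5}.
k=1: 0 + 8400 + 32·30·8 = 16080; k=2: 20160 + 3360 + 32·21·8 = 28896; k=3: 22260 + 1008 + 32·14·8 = 26852; k=4: 16956 + 0 + 32·9·8 = 19260.
Minimum: 16080 at k=1.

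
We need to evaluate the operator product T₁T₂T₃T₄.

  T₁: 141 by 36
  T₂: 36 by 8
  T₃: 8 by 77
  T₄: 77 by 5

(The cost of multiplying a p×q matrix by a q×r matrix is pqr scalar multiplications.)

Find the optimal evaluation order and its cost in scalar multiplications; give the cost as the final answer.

Adjacent pairs: T₁T₂ = 141·36·8 = 40608; T₂T₃ = 36·8·77 = 22176; T₃T₄ = 8·77·5 = 3080.
Length 3: T₁..T₃: k=1: 0+22176+141·36·77=413028; k=2: 40608+0+141·8·77=127464 → min 127464 | T₂..T₄: k=2: 0+3080+36·8·5=4520; k=3: 22176+0+36·77·5=36036 → min 4520.
Length 4: T₁..T₄: k=1: 0+4520+141·36·5=29900; k=2: 40608+3080+141·8·5=49328; k=3: 127464+0+141·77·5=181749 → min 29900.
Optimal parenthesization: (T₁(T₂(T₃T₄))) with cost 29900.

29900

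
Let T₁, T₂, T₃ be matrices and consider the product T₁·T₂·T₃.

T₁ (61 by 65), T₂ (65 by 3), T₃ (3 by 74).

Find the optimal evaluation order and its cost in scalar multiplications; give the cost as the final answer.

25437

(T₁·(T₂·T₃)): cost 307840.
((T₁·T₂)·T₃): cost 25437.
Optimal: ((T₁·T₂)·T₃) with cost 25437.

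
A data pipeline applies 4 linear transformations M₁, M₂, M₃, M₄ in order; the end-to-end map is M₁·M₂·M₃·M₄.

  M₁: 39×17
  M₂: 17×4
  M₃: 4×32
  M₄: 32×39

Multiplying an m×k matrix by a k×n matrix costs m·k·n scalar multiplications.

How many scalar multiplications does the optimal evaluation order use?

Adjacent pairs: M₁M₂ = 39·17·4 = 2652; M₂M₃ = 17·4·32 = 2176; M₃M₄ = 4·32·39 = 4992.
Length 3: M₁..M₃: k=1: 0+2176+39·17·32=23392; k=2: 2652+0+39·4·32=7644 → min 7644 | M₂..M₄: k=2: 0+4992+17·4·39=7644; k=3: 2176+0+17·32·39=23392 → min 7644.
Length 4: M₁..M₄: k=1: 0+7644+39·17·39=33501; k=2: 2652+4992+39·4·39=13728; k=3: 7644+0+39·32·39=56316 → min 13728.
Optimal order: ((M₁·M₂)·(M₃·M₄)) with cost 13728.

13728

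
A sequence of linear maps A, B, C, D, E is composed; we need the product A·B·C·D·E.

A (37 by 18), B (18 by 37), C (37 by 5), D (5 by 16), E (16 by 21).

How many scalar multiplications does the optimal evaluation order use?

Adjacent pairs: AB = 37·18·37 = 24642; BC = 18·37·5 = 3330; CD = 37·5·16 = 2960; DE = 5·16·21 = 1680.
Length 3: A..C: k=1: 0+3330+37·18·5=6660; k=2: 24642+0+37·37·5=31487 → min 6660 | B..D: k=2: 0+2960+18·37·16=13616; k=3: 3330+0+18·5·16=4770 → min 4770 | C..E: k=3: 0+1680+37·5·21=5565; k=4: 2960+0+37·16·21=15392 → min 5565.
Length 4: A..D: k=1: 0+4770+37·18·16=15426; k=2: 24642+2960+37·37·16=49506; k=3: 6660+0+37·5·16=9620 → min 9620 | B..E: k=2: 0+5565+18·37·21=19551; k=3: 3330+1680+18·5·21=6900; k=4: 4770+0+18·16·21=10818 → min 6900.
Length 5: A..E: k=1: 0+6900+37·18·21=20886; k=2: 24642+5565+37·37·21=58956; k=3: 6660+1680+37·5·21=12225; k=4: 9620+0+37·16·21=22052 → min 12225.
Optimal order: ((A·(B·C))·(D·E)) with cost 12225.

12225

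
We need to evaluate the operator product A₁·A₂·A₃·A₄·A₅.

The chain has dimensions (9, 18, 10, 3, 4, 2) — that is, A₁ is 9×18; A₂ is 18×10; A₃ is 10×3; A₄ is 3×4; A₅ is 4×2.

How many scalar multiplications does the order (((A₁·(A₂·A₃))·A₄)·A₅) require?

1206

(A₂·A₃): 18×10 by 10×3 → 18×3, cost 18·10·3 = 540
(A₁·(A₂·A₃)): 9×18 by 18×3 → 9×3, cost 9·18·3 = 486; cumulative 1026
((A₁·(A₂·A₃))·A₄): 9×3 by 3×4 → 9×4, cost 9·3·4 = 108; cumulative 1134
(((A₁·(A₂·A₃))·A₄)·A₅): 9×4 by 4×2 → 9×2, cost 9·4·2 = 72; cumulative 1206
Total: 1206 scalar multiplications.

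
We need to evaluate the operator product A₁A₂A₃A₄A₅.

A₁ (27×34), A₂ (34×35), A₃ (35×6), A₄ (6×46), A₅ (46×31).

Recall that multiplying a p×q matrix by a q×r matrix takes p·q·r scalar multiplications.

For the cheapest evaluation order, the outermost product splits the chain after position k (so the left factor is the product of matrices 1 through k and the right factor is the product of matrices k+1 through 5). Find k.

Adjacent pairs: A₁A₂ = 27·34·35 = 32130; A₂A₃ = 34·35·6 = 7140; A₃A₄ = 35·6·46 = 9660; A₄A₅ = 6·46·31 = 8556.
Length 3: A₁..A₃: k=1: 0+7140+27·34·6=12648; k=2: 32130+0+27·35·6=37800 → min 12648 | A₂..A₄: k=2: 0+9660+34·35·46=64400; k=3: 7140+0+34·6·46=16524 → min 16524 | A₃..A₅: k=3: 0+8556+35·6·31=15066; k=4: 9660+0+35·46·31=59570 → min 15066.
Length 4: A₁..A₄: k=1: 0+16524+27·34·46=58752; k=2: 32130+9660+27·35·46=85260; k=3: 12648+0+27·6·46=20100 → min 20100 | A₂..A₅: k=2: 0+15066+34·35·31=51956; k=3: 7140+8556+34·6·31=22020; k=4: 16524+0+34·46·31=65008 → min 22020.
Top-level splits: k=1: (A₁..A₁)·(A₂..A₅) → 0+22020+27·34·31 = 50478; k=2: (A₁..A₂)·(A₃..A₅) → 32130+15066+27·35·31 = 76491; k=3: (A₁..A₃)·(A₄..A₅) → 12648+8556+27·6·31 = 26226; k=4: (A₁..A₄)·(A₅..A₅) → 20100+0+27·46·31 = 58602.
Best split is after A₃, i.e. k = 3.

3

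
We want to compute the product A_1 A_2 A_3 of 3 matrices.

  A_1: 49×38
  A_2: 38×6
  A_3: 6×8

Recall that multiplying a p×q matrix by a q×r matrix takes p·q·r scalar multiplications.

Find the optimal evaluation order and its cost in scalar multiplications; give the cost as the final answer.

(A_1 (A_2 A_3)): cost 16720.
((A_1 A_2) A_3): cost 13524.
Optimal: ((A_1 A_2) A_3) with cost 13524.

13524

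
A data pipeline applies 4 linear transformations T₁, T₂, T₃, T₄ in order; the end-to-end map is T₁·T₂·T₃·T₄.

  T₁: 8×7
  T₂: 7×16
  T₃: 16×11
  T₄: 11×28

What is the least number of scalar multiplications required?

Adjacent pairs: T₁T₂ = 8·7·16 = 896; T₂T₃ = 7·16·11 = 1232; T₃T₄ = 16·11·28 = 4928.
Length 3: T₁..T₃: k=1: 0+1232+8·7·11=1848; k=2: 896+0+8·16·11=2304 → min 1848 | T₂..T₄: k=2: 0+4928+7·16·28=8064; k=3: 1232+0+7·11·28=3388 → min 3388.
Length 4: T₁..T₄: k=1: 0+3388+8·7·28=4956; k=2: 896+4928+8·16·28=9408; k=3: 1848+0+8·11·28=4312 → min 4312.
Optimal order: ((T₁·(T₂·T₃))·T₄) with cost 4312.

4312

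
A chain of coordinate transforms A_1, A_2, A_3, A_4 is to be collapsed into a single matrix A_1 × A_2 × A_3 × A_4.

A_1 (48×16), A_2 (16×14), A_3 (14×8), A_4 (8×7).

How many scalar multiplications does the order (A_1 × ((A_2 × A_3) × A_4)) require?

(A_2 × A_3): 16×14 by 14×8 → 16×8, cost 16·14·8 = 1792
((A_2 × A_3) × A_4): 16×8 by 8×7 → 16×7, cost 16·8·7 = 896; cumulative 2688
(A_1 × ((A_2 × A_3) × A_4)): 48×16 by 16×7 → 48×7, cost 48·16·7 = 5376; cumulative 8064
Total: 8064 scalar multiplications.

8064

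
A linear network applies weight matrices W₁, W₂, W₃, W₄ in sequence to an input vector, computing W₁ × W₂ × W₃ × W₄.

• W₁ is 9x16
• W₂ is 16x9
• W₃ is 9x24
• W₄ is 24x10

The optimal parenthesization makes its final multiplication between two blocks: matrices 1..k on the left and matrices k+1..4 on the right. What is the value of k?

2

Adjacent pairs: W₁W₂ = 9·16·9 = 1296; W₂W₃ = 16·9·24 = 3456; W₃W₄ = 9·24·10 = 2160.
Length 3: W₁..W₃: k=1: 0+3456+9·16·24=6912; k=2: 1296+0+9·9·24=3240 → min 3240 | W₂..W₄: k=2: 0+2160+16·9·10=3600; k=3: 3456+0+16·24·10=7296 → min 3600.
Top-level splits: k=1: (W₁..W₁)·(W₂..W₄) → 0+3600+9·16·10 = 5040; k=2: (W₁..W₂)·(W₃..W₄) → 1296+2160+9·9·10 = 4266; k=3: (W₁..W₃)·(W₄..W₄) → 3240+0+9·24·10 = 5400.
Best split is after W₂, i.e. k = 2.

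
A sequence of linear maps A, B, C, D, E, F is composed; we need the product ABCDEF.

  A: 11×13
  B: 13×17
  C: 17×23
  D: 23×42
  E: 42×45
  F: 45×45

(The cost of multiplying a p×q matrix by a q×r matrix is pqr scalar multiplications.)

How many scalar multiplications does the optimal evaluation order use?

Adjacent pairs: AB = 11·13·17 = 2431; BC = 13·17·23 = 5083; CD = 17·23·42 = 16422; DE = 23·42·45 = 43470; EF = 42·45·45 = 85050.
Length 3: A..C: k=1: 0+5083+11·13·23=8372; k=2: 2431+0+11·17·23=6732 → min 6732 | B..D: k=2: 0+16422+13·17·42=25704; k=3: 5083+0+13·23·42=17641 → min 17641 | C..E: k=3: 0+43470+17·23·45=61065; k=4: 16422+0+17·42·45=48552 → min 48552 | D..F: k=4: 0+85050+23·42·45=128520; k=5: 43470+0+23·45·45=90045 → min 90045.
Length 4: A..D: k=1: 0+17641+11·13·42=23647; k=2: 2431+16422+11·17·42=26707; k=3: 6732+0+11·23·42=17358 → min 17358 | B..E: k=2: 0+48552+13·17·45=58497; k=3: 5083+43470+13·23·45=62008; k=4: 17641+0+13·42·45=42211 → min 42211 | C..F: k=3: 0+90045+17·23·45=107640; k=4: 16422+85050+17·42·45=133602; k=5: 48552+0+17·45·45=82977 → min 82977.
Length 5: A..E: k=1: 0+42211+11·13·45=48646; k=2: 2431+48552+11·17·45=59398; k=3: 6732+43470+11·23·45=61587; k=4: 17358+0+11·42·45=38148 → min 38148 | B..F: k=2: 0+82977+13·17·45=92922; k=3: 5083+90045+13·23·45=108583; k=4: 17641+85050+13·42·45=127261; k=5: 42211+0+13·45·45=68536 → min 68536.
Length 6: A..F: k=1: 0+68536+11·13·45=74971; k=2: 2431+82977+11·17·45=93823; k=3: 6732+90045+11·23·45=108162; k=4: 17358+85050+11·42·45=123198; k=5: 38148+0+11·45·45=60423 → min 60423.
Optimal order: (((((AB)C)D)E)F) with cost 60423.

60423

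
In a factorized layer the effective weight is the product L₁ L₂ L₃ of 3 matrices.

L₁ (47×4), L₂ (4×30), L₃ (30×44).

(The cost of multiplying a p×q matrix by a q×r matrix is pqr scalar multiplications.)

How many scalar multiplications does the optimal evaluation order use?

Order (L₁ (L₂ L₃)): (L₂ L₃): 4×30 by 30×44 → 4×44, cost 4·30·44 = 5280; (L₁ (L₂ L₃)): 47×4 by 4×44 → 47×44, cost 47·4·44 = 8272; cumulative 13552. Total 13552.
Order ((L₁ L₂) L₃): (L₁ L₂): 47×4 by 4×30 → 47×30, cost 47·4·30 = 5640; ((L₁ L₂) L₃): 47×30 by 30×44 → 47×44, cost 47·30·44 = 62040; cumulative 67680. Total 67680.
Minimum: 13552.

13552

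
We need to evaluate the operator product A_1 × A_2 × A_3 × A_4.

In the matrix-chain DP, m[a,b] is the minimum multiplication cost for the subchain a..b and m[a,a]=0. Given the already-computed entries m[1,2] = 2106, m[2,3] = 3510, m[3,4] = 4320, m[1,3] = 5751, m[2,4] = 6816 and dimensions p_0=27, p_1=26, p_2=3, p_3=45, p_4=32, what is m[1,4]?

9018

m[1,4] = min over k∈[1,3] of m[1,k]+m[k+1,4]+p_{0}·p_k·p_{4}.
k=1: 0 + 6816 + 27·26·32 = 29280; k=2: 2106 + 4320 + 27·3·32 = 9018; k=3: 5751 + 0 + 27·45·32 = 44631.
Minimum: 9018 at k=2.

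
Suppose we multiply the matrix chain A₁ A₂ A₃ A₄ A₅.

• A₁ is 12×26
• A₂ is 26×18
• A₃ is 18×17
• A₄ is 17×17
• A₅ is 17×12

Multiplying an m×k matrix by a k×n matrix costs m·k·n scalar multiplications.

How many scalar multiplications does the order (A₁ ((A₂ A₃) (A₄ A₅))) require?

(A₂ A₃): 26×18 by 18×17 → 26×17, cost 26·18·17 = 7956
(A₄ A₅): 17×17 by 17×12 → 17×12, cost 17·17·12 = 3468
((A₂ A₃) (A₄ A₅)): 26×17 by 17×12 → 26×12, cost 26·17·12 = 5304; cumulative 16728
(A₁ ((A₂ A₃) (A₄ A₅))): 12×26 by 26×12 → 12×12, cost 12·26·12 = 3744; cumulative 20472
Total: 20472 scalar multiplications.

20472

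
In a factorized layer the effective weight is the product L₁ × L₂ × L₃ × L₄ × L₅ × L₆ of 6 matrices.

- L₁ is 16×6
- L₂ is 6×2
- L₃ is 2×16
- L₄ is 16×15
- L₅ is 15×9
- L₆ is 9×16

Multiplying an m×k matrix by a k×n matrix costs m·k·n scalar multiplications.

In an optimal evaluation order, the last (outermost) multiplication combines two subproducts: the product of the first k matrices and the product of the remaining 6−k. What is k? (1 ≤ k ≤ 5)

2

Adjacent pairs: L₁L₂ = 16·6·2 = 192; L₂L₃ = 6·2·16 = 192; L₃L₄ = 2·16·15 = 480; L₄L₅ = 16·15·9 = 2160; L₅L₆ = 15·9·16 = 2160.
Length 3: L₁..L₃: k=1: 0+192+16·6·16=1728; k=2: 192+0+16·2·16=704 → min 704 | L₂..L₄: k=2: 0+480+6·2·15=660; k=3: 192+0+6·16·15=1632 → min 660 | L₃..L₅: k=3: 0+2160+2·16·9=2448; k=4: 480+0+2·15·9=750 → min 750 | L₄..L₆: k=4: 0+2160+16·15·16=6000; k=5: 2160+0+16·9·16=4464 → min 4464.
Length 4: L₁..L₄: k=1: 0+660+16·6·15=2100; k=2: 192+480+16·2·15=1152; k=3: 704+0+16·16·15=4544 → min 1152 | L₂..L₅: k=2: 0+750+6·2·9=858; k=3: 192+2160+6·16·9=3216; k=4: 660+0+6·15·9=1470 → min 858 | L₃..L₆: k=3: 0+4464+2·16·16=4976; k=4: 480+2160+2·15·16=3120; k=5: 750+0+2·9·16=1038 → min 1038.
Length 5: L₁..L₅: k=1: 0+858+16·6·9=1722; k=2: 192+750+16·2·9=1230; k=3: 704+2160+16·16·9=5168; k=4: 1152+0+16·15·9=3312 → min 1230 | L₂..L₆: k=2: 0+1038+6·2·16=1230; k=3: 192+4464+6·16·16=6192; k=4: 660+2160+6·15·16=4260; k=5: 858+0+6·9·16=1722 → min 1230.
Top-level splits: k=1: (L₁..L₁)·(L₂..L₆) → 0+1230+16·6·16 = 2766; k=2: (L₁..L₂)·(L₃..L₆) → 192+1038+16·2·16 = 1742; k=3: (L₁..L₃)·(L₄..L₆) → 704+4464+16·16·16 = 9264; k=4: (L₁..L₄)·(L₅..L₆) → 1152+2160+16·15·16 = 7152; k=5: (L₁..L₅)·(L₆..L₆) → 1230+0+16·9·16 = 3534.
Best split is after L₂, i.e. k = 2.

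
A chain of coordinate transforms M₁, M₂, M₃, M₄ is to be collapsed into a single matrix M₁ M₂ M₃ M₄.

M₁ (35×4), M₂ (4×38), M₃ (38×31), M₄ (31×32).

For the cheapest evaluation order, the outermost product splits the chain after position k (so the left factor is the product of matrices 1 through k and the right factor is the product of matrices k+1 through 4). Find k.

1

Adjacent pairs: M₁M₂ = 35·4·38 = 5320; M₂M₃ = 4·38·31 = 4712; M₃M₄ = 38·31·32 = 37696.
Length 3: M₁..M₃: k=1: 0+4712+35·4·31=9052; k=2: 5320+0+35·38·31=46550 → min 9052 | M₂..M₄: k=2: 0+37696+4·38·32=42560; k=3: 4712+0+4·31·32=8680 → min 8680.
Top-level splits: k=1: (M₁..M₁)·(M₂..M₄) → 0+8680+35·4·32 = 13160; k=2: (M₁..M₂)·(M₃..M₄) → 5320+37696+35·38·32 = 85576; k=3: (M₁..M₃)·(M₄..M₄) → 9052+0+35·31·32 = 43772.
Best split is after M₁, i.e. k = 1.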